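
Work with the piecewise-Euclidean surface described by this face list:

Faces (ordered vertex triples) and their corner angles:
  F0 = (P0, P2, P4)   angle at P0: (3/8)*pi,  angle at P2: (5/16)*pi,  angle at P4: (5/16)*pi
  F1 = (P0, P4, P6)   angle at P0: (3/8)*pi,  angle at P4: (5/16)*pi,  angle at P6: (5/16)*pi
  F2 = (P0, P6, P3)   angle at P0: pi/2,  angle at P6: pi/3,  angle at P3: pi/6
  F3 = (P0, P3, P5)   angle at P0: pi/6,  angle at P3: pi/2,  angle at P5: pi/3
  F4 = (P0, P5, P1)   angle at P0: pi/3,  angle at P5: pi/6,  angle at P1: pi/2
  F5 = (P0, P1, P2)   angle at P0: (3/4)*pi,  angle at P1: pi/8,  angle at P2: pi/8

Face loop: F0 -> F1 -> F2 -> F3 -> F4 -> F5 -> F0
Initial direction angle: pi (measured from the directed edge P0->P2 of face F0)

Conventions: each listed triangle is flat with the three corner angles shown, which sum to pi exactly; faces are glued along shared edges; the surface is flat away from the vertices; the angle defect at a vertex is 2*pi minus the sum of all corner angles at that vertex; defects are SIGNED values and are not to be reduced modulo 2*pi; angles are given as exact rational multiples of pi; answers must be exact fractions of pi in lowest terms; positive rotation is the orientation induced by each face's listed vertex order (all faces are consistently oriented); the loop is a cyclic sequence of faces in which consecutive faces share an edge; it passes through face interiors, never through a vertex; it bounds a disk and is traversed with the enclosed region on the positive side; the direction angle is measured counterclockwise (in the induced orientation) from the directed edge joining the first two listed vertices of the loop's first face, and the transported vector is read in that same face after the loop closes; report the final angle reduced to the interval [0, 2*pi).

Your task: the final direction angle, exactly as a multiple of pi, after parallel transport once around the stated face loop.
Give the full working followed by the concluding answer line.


enclosed vertex P0: corner angles sum to (5/2)*pi, defect = 2*pi - (5/2)*pi = -pi/2
adding the enclosed defects to the starting angle (mod 2*pi, induced orientation) gives the holonomy
final angle = pi - pi/2 = pi/2 (mod 2*pi)

Answer: final direction angle = pi/2


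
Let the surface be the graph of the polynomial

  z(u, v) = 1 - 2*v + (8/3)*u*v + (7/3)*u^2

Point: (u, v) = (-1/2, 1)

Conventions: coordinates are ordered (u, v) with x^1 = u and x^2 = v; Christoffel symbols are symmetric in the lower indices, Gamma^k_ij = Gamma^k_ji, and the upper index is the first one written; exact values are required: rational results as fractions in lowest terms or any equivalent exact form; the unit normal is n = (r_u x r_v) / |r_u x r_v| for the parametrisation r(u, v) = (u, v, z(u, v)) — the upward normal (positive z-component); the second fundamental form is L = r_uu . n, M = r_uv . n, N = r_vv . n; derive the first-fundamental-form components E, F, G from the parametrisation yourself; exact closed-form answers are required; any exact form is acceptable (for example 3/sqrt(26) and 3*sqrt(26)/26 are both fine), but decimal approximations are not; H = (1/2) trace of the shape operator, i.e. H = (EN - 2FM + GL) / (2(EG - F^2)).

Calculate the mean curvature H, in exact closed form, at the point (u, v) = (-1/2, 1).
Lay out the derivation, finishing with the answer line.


z_u = 1/3, z_v = -10/3, z_uu = 14/3, z_uv = 8/3, z_vv = 0
E = 10/9, F = -10/9, G = 109/9; answer radicand W^2 = 110/9
unnormalised second-form numerators: l = 14/3, m = 8/3, n = 0; L = l/sqrt(110/9), and similarly M = m/sqrt(W^2), N = n/sqrt(W^2)
H = (E*n - 2*F*m + G*l) / (2*(EG - F^2)*sqrt(W^2)); E*n - 2*F*m + G*l = 562/9, EG - F^2 = 110/9, so H = (281/110)/sqrt(110/9)

Answer: H = 843*sqrt(110)/12100


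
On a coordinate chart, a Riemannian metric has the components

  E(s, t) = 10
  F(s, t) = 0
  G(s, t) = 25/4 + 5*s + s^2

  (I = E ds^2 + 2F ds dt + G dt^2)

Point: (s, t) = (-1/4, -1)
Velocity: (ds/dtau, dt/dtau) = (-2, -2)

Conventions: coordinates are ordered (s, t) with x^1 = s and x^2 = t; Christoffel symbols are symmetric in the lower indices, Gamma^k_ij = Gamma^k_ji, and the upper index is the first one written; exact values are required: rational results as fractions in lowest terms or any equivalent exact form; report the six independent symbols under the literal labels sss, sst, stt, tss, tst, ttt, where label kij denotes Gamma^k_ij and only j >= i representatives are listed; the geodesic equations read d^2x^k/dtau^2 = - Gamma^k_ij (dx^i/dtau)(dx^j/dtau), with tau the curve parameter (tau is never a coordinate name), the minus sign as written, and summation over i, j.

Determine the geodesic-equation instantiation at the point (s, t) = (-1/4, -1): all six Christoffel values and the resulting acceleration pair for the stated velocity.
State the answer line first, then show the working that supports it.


Answer: Gamma_sss = 0, Gamma_sst = 0, Gamma_stt = -9/40, Gamma_tss = 0, Gamma_tst = 4/9, Gamma_ttt = 0; accelerations (d^2s/dtau^2, d^2t/dtau^2) = (9/10, -32/9)

E = 10, F = 0, G = 81/16 at the point
E_s = 0, E_t = 0, F_s = 0, F_t = 0, G_s = 9/2, G_t = 0
EG - F^2 = 405/8;  g^inv = (8/405) * [[81/16, 0], [0, 10]]
first-kind symbols [ij,l] = (1/2)(d_i g_jl + d_j g_il - d_l g_ij): [ss,s] = E_s/2 = 0, [ss,t] = F_s - E_t/2 = 0, [st,s] = E_t/2 = 0, [st,t] = G_s/2 = 9/4, [tt,s] = F_t - G_s/2 = -9/4, [tt,t] = G_t/2 = 0
Gamma^s_ij = (G*[ij,s] - F*[ij,t])/(EG - F^2), Gamma^t_ij = (E*[ij,t] - F*[ij,s])/(EG - F^2)
Gamma_sss = 0, Gamma_sst = 0, Gamma_stt = -9/40, Gamma_tss = 0, Gamma_tst = 4/9, Gamma_ttt = 0
d^2s/dtau^2 = -(Gamma_sss*(-2)^2 + 2*Gamma_sst*(-2)*(-2) + Gamma_stt*(-2)^2) = 9/10
d^2t/dtau^2 = -(Gamma_tss*(-2)^2 + 2*Gamma_tst*(-2)*(-2) + Gamma_ttt*(-2)^2) = -32/9


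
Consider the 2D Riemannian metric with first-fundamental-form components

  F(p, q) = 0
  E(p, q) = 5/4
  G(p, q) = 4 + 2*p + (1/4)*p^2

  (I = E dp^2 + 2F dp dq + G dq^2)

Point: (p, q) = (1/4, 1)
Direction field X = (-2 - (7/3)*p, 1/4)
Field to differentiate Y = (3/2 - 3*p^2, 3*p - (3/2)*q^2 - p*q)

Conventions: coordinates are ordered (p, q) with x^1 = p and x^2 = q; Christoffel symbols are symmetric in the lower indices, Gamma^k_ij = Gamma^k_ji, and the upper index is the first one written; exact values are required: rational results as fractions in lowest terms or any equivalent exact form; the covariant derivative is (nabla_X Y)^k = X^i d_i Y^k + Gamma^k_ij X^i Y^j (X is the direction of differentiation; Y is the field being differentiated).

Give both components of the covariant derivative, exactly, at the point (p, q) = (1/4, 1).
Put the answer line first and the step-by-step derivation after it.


Answer: (nabla_X Y)^p = 327/80, (nabla_X Y)^q = -90/17

E = 5/4, F = 0, G = 289/64 at the point
E_p = 0, E_q = 0, F_p = 0, F_q = 0, G_p = 17/8, G_q = 0
EG - F^2 = 1445/256;  g^inv = (256/1445) * [[289/64, 0], [0, 5/4]]
first-kind symbols [ij,l] = (1/2)(d_i g_jl + d_j g_il - d_l g_ij): [pp,p] = E_p/2 = 0, [pp,q] = F_p - E_q/2 = 0, [pq,p] = E_q/2 = 0, [pq,q] = G_p/2 = 17/16, [qq,p] = F_q - G_p/2 = -17/16, [qq,q] = G_q/2 = 0
Gamma^p_ij = (G*[ij,p] - F*[ij,q])/(EG - F^2), Gamma^q_ij = (E*[ij,q] - F*[ij,p])/(EG - F^2)
Gamma_ppp = 0, Gamma_ppq = 0, Gamma_pqq = -17/20, Gamma_qpp = 0, Gamma_qpq = 4/17, Gamma_qqq = 0
X = (-31/12, 1/4), Y = (21/16, -1) at the point


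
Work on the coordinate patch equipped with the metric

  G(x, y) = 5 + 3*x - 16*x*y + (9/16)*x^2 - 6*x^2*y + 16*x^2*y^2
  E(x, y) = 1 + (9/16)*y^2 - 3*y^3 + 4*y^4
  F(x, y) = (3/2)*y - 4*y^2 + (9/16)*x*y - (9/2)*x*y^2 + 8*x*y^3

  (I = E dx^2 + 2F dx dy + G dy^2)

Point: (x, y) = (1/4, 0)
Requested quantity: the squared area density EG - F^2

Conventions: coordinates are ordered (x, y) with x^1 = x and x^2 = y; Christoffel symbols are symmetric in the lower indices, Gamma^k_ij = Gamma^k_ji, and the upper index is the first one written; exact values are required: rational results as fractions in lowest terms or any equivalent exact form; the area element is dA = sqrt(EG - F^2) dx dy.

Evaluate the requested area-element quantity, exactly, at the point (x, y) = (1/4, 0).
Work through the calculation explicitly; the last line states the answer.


E = 1, F = 0, G = 1481/256; EG - F^2 = 1481/256

Answer: EG - F^2 = 1481/256


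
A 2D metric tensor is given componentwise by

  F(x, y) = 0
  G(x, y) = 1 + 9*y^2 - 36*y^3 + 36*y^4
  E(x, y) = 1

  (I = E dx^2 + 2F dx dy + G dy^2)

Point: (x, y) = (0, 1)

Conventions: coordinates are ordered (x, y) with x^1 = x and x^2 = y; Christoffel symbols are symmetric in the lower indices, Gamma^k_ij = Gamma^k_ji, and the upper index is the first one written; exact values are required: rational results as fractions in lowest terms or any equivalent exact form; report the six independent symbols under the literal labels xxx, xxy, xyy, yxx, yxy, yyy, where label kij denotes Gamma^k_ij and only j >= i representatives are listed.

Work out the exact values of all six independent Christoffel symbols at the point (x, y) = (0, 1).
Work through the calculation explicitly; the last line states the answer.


E = 1, F = 0, G = 10 at the point
E_x = 0, E_y = 0, F_x = 0, F_y = 0, G_x = 0, G_y = 54
EG - F^2 = 10;  g^inv = (1/10) * [[10, 0], [0, 1]]
first-kind symbols [ij,l] = (1/2)(d_i g_jl + d_j g_il - d_l g_ij): [xx,x] = E_x/2 = 0, [xx,y] = F_x - E_y/2 = 0, [xy,x] = E_y/2 = 0, [xy,y] = G_x/2 = 0, [yy,x] = F_y - G_x/2 = 0, [yy,y] = G_y/2 = 27
Gamma^x_ij = (G*[ij,x] - F*[ij,y])/(EG - F^2), Gamma^y_ij = (E*[ij,y] - F*[ij,x])/(EG - F^2)

Answer: Gamma_xxx = 0, Gamma_xxy = 0, Gamma_xyy = 0, Gamma_yxx = 0, Gamma_yxy = 0, Gamma_yyy = 27/10


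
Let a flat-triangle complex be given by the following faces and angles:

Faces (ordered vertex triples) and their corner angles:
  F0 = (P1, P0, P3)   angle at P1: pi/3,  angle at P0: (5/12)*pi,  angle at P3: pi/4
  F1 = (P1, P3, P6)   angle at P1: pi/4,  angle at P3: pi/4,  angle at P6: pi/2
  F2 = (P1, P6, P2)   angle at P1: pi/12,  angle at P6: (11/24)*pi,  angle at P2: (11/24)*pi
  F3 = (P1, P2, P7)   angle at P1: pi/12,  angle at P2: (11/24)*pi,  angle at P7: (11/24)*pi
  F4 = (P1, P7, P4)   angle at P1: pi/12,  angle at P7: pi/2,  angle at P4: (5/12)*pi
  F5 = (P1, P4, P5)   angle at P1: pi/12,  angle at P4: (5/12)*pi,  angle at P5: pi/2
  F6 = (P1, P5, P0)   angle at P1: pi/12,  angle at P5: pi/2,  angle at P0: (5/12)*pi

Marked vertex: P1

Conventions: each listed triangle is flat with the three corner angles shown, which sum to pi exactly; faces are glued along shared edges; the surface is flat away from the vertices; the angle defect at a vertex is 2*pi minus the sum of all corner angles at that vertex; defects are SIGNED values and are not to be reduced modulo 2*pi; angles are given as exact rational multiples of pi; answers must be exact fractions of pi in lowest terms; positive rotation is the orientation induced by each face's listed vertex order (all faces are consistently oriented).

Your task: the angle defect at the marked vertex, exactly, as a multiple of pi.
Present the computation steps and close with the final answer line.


Sum of corner angles at P1: pi
defect = 2*pi - pi

Answer: defect(P1) = pi


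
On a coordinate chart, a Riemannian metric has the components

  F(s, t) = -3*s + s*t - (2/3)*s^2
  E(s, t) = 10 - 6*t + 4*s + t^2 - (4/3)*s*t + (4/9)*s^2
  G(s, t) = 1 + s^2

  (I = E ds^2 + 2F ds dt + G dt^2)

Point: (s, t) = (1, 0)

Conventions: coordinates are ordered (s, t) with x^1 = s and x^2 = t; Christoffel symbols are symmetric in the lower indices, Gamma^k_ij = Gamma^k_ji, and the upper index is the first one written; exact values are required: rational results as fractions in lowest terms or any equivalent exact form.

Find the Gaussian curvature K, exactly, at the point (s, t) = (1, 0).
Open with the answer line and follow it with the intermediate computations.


Answer: K = -81/19321

E = 130/9, F = -11/3, G = 2, EG - F^2 = 139/9 at the point
E_s = 44/9, E_t = -22/3, F_s = -13/3, F_t = 1, G_s = 2, G_t = 0
E_tt = 2, F_st = 1, G_ss = 2
Compute both Brioschi determinants and normalise by (EG - F^2)^2.
M1 = [[-E_tt/2 + F_st - G_ss/2, E_s/2, F_s - E_t/2], [F_t - G_s/2, E, F], [G_t/2, F, G]] = [[-1, 22/9, -2/3], [0, 130/9, -11/3], [0, -11/3, 2]]; det M1 = -139/9
M2 = [[0, E_t/2, G_s/2], [E_t/2, E, F], [G_s/2, F, G]] = [[0, -11/3, 1], [-11/3, 130/9, -11/3], [1, -11/3, 2]]; det M2 = -130/9
det M1 - det M2 = -1; K = -1 / (139/9)^2 = -81/19321


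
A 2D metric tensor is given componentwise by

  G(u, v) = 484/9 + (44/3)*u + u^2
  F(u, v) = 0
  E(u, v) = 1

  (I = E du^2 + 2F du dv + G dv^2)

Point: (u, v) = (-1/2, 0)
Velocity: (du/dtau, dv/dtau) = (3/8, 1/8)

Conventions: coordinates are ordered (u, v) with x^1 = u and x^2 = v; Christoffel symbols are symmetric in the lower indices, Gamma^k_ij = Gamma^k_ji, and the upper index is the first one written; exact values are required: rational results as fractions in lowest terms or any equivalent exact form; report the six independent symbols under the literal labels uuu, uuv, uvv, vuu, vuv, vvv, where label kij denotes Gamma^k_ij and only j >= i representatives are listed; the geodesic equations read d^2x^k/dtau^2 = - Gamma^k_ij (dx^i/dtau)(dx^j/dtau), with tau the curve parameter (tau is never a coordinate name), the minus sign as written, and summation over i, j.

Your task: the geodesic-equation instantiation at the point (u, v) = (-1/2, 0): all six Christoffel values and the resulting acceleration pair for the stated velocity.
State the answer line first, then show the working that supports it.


Answer: Gamma_uuu = 0, Gamma_uuv = 0, Gamma_uvv = -41/6, Gamma_vuu = 0, Gamma_vuv = 6/41, Gamma_vvv = 0; accelerations (d^2u/dtau^2, d^2v/dtau^2) = (41/384, -9/656)

E = 1, F = 0, G = 1681/36 at the point
E_u = 0, E_v = 0, F_u = 0, F_v = 0, G_u = 41/3, G_v = 0
EG - F^2 = 1681/36;  g^inv = (36/1681) * [[1681/36, 0], [0, 1]]
first-kind symbols [ij,l] = (1/2)(d_i g_jl + d_j g_il - d_l g_ij): [uu,u] = E_u/2 = 0, [uu,v] = F_u - E_v/2 = 0, [uv,u] = E_v/2 = 0, [uv,v] = G_u/2 = 41/6, [vv,u] = F_v - G_u/2 = -41/6, [vv,v] = G_v/2 = 0
Gamma^u_ij = (G*[ij,u] - F*[ij,v])/(EG - F^2), Gamma^v_ij = (E*[ij,v] - F*[ij,u])/(EG - F^2)
Gamma_uuu = 0, Gamma_uuv = 0, Gamma_uvv = -41/6, Gamma_vuu = 0, Gamma_vuv = 6/41, Gamma_vvv = 0
d^2u/dtau^2 = -(Gamma_uuu*(3/8)^2 + 2*Gamma_uuv*(3/8)*(1/8) + Gamma_uvv*(1/8)^2) = 41/384
d^2v/dtau^2 = -(Gamma_vuu*(3/8)^2 + 2*Gamma_vuv*(3/8)*(1/8) + Gamma_vvv*(1/8)^2) = -9/656


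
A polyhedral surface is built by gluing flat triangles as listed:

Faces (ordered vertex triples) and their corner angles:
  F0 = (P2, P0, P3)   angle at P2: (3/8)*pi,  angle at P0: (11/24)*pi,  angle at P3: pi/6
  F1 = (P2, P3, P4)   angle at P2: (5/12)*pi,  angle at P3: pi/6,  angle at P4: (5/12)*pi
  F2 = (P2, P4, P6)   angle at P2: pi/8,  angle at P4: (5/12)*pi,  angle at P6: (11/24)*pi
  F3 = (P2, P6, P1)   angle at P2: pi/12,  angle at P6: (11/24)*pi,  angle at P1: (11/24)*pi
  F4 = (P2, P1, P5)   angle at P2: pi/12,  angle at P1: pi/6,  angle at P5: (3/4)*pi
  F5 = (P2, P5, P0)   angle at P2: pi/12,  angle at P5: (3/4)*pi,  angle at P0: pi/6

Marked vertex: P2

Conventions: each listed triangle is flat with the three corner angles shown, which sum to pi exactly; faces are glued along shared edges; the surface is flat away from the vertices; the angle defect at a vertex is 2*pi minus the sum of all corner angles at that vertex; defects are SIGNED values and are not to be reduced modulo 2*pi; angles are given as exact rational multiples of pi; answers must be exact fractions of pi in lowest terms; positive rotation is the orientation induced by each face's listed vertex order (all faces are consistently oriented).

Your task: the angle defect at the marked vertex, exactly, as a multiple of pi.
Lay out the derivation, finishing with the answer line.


Sum of corner angles at P2: (7/6)*pi
defect = 2*pi - (7/6)*pi

Answer: defect(P2) = (5/6)*pi


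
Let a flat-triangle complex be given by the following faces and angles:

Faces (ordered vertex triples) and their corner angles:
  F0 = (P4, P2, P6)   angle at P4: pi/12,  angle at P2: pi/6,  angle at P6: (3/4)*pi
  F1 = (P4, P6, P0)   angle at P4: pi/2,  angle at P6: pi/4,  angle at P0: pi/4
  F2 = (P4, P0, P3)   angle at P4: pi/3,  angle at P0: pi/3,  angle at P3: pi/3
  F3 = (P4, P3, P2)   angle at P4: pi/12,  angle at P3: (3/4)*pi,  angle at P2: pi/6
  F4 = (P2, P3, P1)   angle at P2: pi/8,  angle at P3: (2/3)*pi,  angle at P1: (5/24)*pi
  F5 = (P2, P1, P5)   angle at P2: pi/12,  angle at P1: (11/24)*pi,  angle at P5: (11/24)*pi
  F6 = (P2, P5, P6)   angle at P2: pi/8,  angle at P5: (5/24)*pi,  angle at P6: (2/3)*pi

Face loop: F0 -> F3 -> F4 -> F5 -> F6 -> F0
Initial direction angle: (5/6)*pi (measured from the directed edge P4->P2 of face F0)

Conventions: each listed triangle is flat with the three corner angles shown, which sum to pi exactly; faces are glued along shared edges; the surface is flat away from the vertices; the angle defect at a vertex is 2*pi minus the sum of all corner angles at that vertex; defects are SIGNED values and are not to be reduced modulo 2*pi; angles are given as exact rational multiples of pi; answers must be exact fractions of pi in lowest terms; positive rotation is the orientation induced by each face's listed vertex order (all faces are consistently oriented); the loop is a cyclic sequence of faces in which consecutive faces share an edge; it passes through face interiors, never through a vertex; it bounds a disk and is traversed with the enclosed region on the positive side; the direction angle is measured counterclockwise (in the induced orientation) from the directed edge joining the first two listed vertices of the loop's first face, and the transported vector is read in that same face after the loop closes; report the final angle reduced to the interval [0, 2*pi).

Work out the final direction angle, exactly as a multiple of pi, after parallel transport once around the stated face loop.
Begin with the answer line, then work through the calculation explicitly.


Answer: final direction angle = pi/6

enclosed vertex P2: corner angles sum to (2/3)*pi, defect = 2*pi - (2/3)*pi = (4/3)*pi
the final direction is the initial angle plus the enclosed defects, taken mod 2*pi in the induced orientation
final angle = (5/6)*pi + (4/3)*pi = pi/6 (mod 2*pi)


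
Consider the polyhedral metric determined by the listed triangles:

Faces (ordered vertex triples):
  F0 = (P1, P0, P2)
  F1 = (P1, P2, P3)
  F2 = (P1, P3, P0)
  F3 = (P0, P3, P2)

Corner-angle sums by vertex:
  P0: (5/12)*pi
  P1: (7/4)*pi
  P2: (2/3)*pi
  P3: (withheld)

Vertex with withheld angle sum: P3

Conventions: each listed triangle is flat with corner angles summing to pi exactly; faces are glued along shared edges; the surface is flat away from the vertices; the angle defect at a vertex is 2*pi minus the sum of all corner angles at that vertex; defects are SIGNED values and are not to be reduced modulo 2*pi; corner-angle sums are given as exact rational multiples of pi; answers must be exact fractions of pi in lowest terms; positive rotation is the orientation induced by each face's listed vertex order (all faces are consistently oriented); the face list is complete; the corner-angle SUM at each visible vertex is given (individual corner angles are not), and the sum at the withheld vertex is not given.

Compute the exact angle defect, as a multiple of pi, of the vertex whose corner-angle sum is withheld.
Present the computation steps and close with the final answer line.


V = 4, E = 6, F = 4; chi = V - E + F = 2
Gauss-Bonnet: total defect = 2*pi*chi = 4*pi; visible defects sum to (19/6)*pi

Answer: defect(P3) = (5/6)*pi


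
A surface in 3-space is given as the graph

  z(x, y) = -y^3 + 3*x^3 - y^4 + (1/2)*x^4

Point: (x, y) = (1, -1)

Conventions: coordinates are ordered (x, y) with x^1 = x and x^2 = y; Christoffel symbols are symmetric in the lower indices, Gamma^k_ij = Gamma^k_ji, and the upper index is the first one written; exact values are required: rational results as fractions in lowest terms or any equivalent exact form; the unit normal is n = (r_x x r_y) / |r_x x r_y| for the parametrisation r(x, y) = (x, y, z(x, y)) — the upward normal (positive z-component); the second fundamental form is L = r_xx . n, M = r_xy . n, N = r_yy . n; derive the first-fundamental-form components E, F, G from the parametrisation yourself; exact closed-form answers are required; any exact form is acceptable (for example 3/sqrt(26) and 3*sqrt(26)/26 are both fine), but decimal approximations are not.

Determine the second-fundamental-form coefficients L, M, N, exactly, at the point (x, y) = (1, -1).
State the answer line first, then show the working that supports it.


Answer: L = 8*sqrt(123)/41, M = 0, N = -2*sqrt(123)/41

z_x = 11, z_y = 1, z_xx = 24, z_xy = 0, z_yy = -6
E = 122, F = 11, G = 2; answer radicand W^2 = 123
unnormalised second-form numerators: l = 24, m = 0, n = -6; L = l/sqrt(123), and similarly M = m/sqrt(W^2), N = n/sqrt(W^2)


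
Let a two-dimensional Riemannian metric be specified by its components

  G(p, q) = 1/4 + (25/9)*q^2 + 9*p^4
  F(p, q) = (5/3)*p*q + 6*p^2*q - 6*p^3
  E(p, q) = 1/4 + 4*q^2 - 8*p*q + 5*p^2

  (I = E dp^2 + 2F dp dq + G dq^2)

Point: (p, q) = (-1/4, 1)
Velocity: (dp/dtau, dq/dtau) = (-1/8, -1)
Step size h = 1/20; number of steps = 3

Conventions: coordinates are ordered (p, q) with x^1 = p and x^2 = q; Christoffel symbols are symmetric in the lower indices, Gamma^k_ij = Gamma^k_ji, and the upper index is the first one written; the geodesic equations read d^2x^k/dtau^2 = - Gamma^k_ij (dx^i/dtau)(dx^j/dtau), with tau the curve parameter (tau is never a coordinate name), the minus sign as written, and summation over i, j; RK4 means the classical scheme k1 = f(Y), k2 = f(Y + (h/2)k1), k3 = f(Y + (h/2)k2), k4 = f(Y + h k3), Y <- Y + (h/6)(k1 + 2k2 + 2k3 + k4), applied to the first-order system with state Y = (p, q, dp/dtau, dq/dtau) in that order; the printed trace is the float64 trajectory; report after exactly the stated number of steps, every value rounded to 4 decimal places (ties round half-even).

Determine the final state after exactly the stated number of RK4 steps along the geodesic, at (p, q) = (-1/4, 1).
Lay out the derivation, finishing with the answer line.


f(Y) = (dp/dtau, dq/dtau, -Gamma^p_ij Y'^i Y'^j, -Gamma^q_ij Y'^i Y'^j) with the Gammas evaluated at the stage position; h = 0.050000; intermediate values shown to 6 dp
step 0: p = -0.2500, q = 1.0000, dp/dtau = -0.1250, dq/dtau = -1.0000
step 1:
  k1: at (p, q) = (-0.250000, 1.000000), (dp/dtau, dq/dtau) = (-0.125000, -1.000000); Gamma_ppp = -0.780780, Gamma_ppq = 0.762736, Gamma_pqq = 0.029314, Gamma_qpp = -2.421752, Gamma_qpq = -0.104794, Gamma_qqq = 0.906402; k1 = (-0.125000, -1.000000, -0.207799, -0.842364)
  k2: at (p, q) = (-0.253125, 0.975000), (dp/dtau, dq/dtau) = (-0.130195, -1.021059); Gamma_ppp = -0.789773, Gamma_ppq = 0.775068, Gamma_pqq = 0.031238, Gamma_qpp = -2.512096, Gamma_qpq = -0.115815, Gamma_qqq = 0.924464; k2 = (-0.130195, -1.021059, -0.225251, -0.890436)
  k3: at (p, q) = (-0.253255, 0.974474), (dp/dtau, dq/dtau) = (-0.130631, -1.022261); Gamma_ppp = -0.789861, Gamma_ppq = 0.775296, Gamma_pqq = 0.031302, Gamma_qpp = -2.514519, Gamma_qpq = -0.116174, Gamma_qqq = 0.924836; k3 = (-0.130631, -1.022261, -0.226298, -0.892533)
  k4: at (p, q) = (-0.256532, 0.948887), (dp/dtau, dq/dtau) = (-0.136315, -1.044627); Gamma_ppp = -0.798740, Gamma_ppq = 0.788310, Gamma_pqq = 0.033430, Gamma_qpp = -2.612735, Gamma_qpq = -0.128766, Gamma_qqq = 0.943871; k4 = (-0.136315, -1.044627, -0.246146, -0.944773)
  Y <- Y + (h/6)(k1 + 2k2 + 2k3 + k4): p = -0.2565, q = 0.9489, dp/dtau = -0.1363, dq/dtau = -1.0446
step 2:
  k1: at (p, q) = (-0.256525, 0.948906), (dp/dtau, dq/dtau) = (-0.136309, -1.044609); Gamma_ppp = -0.798740, Gamma_ppq = 0.788303, Gamma_pqq = 0.033426, Gamma_qpp = -2.612626, Gamma_qpq = -0.128747, Gamma_qqq = 0.943858; k1 = (-0.136309, -1.044609, -0.246126, -0.944738)
  k2: at (p, q) = (-0.259932, 0.922791), (dp/dtau, dq/dtau) = (-0.142462, -1.068227); Gamma_ppp = -0.807411, Gamma_ppq = 0.802025, Gamma_pqq = 0.035766, Gamma_qpp = -2.719044, Gamma_qpq = -0.143060, Gamma_qqq = 0.963853; k2 = (-0.142462, -1.068227, -0.268533, -1.001136)
  k3: at (p, q) = (-0.260086, 0.922200), (dp/dtau, dq/dtau) = (-0.143022, -1.069637); Gamma_ppp = -0.807465, Gamma_ppq = 0.802296, Gamma_pqq = 0.035850, Gamma_qpp = -2.722121, Gamma_qpq = -0.143561, Gamma_qqq = 0.964290; k3 = (-0.143022, -1.069637, -0.269973, -1.003662)
  k4: at (p, q) = (-0.263676, 0.895424), (dp/dtau, dq/dtau) = (-0.149807, -1.094792); Gamma_ppp = -0.815754, Gamma_ppq = 0.816852, Gamma_pqq = 0.038459, Gamma_qpp = -2.838622, Gamma_qpq = -0.160078, Gamma_qqq = 0.985379; k4 = (-0.149807, -1.094792, -0.295728, -1.064832)
  Y <- Y + (h/6)(k1 + 2k2 + 2k3 + k4): p = -0.2637, q = 0.8954, dp/dtau = -0.1498, dq/dtau = -1.0948
step 3:
  k1: at (p, q) = (-0.263667, 0.895447), (dp/dtau, dq/dtau) = (-0.149799, -1.094769); Gamma_ppp = -0.815758, Gamma_ppq = 0.816843, Gamma_pqq = 0.038454, Gamma_qpp = -2.838475, Gamma_qpq = -0.160051, Gamma_qqq = 0.985363; k1 = (-0.149799, -1.094769, -0.295700, -1.064785)
  k2: at (p, q) = (-0.267412, 0.868077), (dp/dtau, dq/dtau) = (-0.157192, -1.121388); Gamma_ppp = -0.823518, Gamma_ppq = 0.832275, Gamma_pqq = 0.041345, Gamma_qpp = -2.965522, Gamma_qpq = -0.179002, Gamma_qqq = 1.007508; k2 = (-0.157192, -1.121388, -0.325058, -1.130571)
  k3: at (p, q) = (-0.267597, 0.867412), (dp/dtau, dq/dtau) = (-0.157926, -1.123033); Gamma_ppp = -0.823500, Gamma_ppq = 0.832601, Gamma_pqq = 0.041459, Gamma_qpp = -2.969497, Gamma_qpq = -0.179719, Gamma_qqq = 1.008021; k3 = (-0.157926, -1.123033, -0.327083, -1.133510)
  k4: at (p, q) = (-0.271563, 0.839295), (dp/dtau, dq/dtau) = (-0.166153, -1.151444); Gamma_ppp = -0.830409, Gamma_ppq = 0.849081, Gamma_pqq = 0.044716, Gamma_qpp = -3.109683, Gamma_qpq = -0.201846, Gamma_qqq = 1.031354; k4 = (-0.166153, -1.151444, -0.361246, -1.204312)
  Y <- Y + (h/6)(k1 + 2k2 + 2k3 + k4): p = -0.2716, q = 0.8393, dp/dtau = -0.1661, dq/dtau = -1.1514

Answer: p = -0.2716, q = 0.8393, dp/dtau = -0.1661, dq/dtau = -1.1514


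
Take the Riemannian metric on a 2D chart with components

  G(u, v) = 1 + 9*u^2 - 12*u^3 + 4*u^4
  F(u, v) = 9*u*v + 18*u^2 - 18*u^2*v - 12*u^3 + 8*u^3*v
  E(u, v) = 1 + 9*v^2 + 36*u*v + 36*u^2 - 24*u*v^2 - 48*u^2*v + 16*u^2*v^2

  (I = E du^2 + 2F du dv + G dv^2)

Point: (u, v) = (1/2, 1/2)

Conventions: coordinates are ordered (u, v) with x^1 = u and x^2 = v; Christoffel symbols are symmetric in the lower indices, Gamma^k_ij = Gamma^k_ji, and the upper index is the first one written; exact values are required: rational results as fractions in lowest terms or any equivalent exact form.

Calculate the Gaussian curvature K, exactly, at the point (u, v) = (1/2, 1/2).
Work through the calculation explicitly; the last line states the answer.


E = 53/4, F = 7/2, G = 2, EG - F^2 = 57/4 at the point
E_u = 28, E_v = 7, F_u = 15/2, F_v = 1, G_u = 2, G_v = 0
E_vv = 2, F_uv = -3, G_uu = -6
K follows from Brioschi's formula, (det M1 - det M2)/(EG - F^2)^2.
M1 = [[-E_vv/2 + F_uv - G_uu/2, E_u/2, F_u - E_v/2], [F_v - G_u/2, E, F], [G_v/2, F, G]] = [[-1, 14, 4], [0, 53/4, 7/2], [0, 7/2, 2]]; det M1 = -57/4
M2 = [[0, E_v/2, G_u/2], [E_v/2, E, F], [G_u/2, F, G]] = [[0, 7/2, 1], [7/2, 53/4, 7/2], [1, 7/2, 2]]; det M2 = -53/4
det M1 - det M2 = -1; K = -1 / (57/4)^2 = -16/3249

Answer: K = -16/3249


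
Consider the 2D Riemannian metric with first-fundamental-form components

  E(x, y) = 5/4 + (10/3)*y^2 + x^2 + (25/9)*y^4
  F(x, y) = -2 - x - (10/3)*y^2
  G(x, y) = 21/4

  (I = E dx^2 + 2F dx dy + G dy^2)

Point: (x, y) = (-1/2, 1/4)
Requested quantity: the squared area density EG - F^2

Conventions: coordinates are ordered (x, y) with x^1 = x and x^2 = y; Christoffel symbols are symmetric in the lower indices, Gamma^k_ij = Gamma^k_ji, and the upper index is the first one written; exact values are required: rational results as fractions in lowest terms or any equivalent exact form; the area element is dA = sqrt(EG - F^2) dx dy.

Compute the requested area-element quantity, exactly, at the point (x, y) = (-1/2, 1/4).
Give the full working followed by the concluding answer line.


E = 3961/2304, F = -41/24, G = 21/4; EG - F^2 = 56285/9216

Answer: EG - F^2 = 56285/9216


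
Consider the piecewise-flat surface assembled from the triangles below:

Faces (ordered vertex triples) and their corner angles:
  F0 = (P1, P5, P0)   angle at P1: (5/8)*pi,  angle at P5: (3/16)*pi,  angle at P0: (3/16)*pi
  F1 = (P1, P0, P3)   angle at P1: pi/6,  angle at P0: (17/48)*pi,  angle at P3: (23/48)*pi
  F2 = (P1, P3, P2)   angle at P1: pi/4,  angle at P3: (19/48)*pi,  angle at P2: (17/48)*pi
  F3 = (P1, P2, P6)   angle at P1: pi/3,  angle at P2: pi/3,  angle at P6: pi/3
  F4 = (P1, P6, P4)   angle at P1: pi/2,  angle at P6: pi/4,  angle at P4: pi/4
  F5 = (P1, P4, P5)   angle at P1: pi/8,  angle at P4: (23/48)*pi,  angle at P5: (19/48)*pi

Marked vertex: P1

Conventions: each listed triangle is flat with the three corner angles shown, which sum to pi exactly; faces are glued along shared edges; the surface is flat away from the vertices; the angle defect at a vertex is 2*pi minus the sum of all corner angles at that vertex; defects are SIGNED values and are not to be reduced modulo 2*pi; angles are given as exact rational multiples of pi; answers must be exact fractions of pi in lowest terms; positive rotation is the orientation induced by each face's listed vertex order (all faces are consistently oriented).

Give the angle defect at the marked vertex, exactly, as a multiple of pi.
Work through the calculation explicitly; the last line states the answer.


Sum of corner angles at P1: 2*pi
defect = 2*pi - 2*pi

Answer: defect(P1) = 0


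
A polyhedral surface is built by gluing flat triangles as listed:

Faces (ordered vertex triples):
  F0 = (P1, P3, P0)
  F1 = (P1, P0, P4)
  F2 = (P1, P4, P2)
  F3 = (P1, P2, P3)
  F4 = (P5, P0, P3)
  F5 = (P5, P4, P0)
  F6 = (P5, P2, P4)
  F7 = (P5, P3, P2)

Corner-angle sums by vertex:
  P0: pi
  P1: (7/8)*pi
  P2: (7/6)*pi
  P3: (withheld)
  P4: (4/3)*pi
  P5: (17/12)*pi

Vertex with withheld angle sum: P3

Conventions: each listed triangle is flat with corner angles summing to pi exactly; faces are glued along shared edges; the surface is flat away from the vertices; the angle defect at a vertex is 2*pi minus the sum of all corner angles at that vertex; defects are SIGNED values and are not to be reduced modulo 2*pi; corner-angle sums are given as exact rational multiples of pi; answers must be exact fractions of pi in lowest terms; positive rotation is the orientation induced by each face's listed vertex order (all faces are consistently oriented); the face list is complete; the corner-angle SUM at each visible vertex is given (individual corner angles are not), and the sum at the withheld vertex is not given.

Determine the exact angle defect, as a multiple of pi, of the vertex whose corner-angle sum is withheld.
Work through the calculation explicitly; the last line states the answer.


V = 6, E = 12, F = 8; chi = V - E + F = 2
Gauss-Bonnet: total defect = 2*pi*chi = 4*pi; visible defects sum to (101/24)*pi

Answer: defect(P3) = (-5/24)*pi


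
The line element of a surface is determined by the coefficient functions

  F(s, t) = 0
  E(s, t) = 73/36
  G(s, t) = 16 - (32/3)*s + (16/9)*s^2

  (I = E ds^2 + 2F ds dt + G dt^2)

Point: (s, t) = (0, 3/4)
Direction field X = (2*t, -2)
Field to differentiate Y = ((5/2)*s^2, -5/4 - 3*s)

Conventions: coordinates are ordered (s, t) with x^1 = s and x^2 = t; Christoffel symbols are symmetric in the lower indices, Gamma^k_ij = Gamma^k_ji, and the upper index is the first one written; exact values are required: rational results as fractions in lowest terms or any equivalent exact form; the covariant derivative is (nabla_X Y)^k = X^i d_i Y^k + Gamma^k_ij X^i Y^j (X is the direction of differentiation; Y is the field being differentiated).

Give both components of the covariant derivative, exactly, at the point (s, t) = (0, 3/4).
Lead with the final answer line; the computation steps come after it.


Answer: (nabla_X Y)^s = 480/73, (nabla_X Y)^t = -31/8

E = 73/36, F = 0, G = 16 at the point
E_s = 0, E_t = 0, F_s = 0, F_t = 0, G_s = -32/3, G_t = 0
EG - F^2 = 292/9;  g^inv = (9/292) * [[16, 0], [0, 73/36]]
first-kind symbols [ij,l] = (1/2)(d_i g_jl + d_j g_il - d_l g_ij): [ss,s] = E_s/2 = 0, [ss,t] = F_s - E_t/2 = 0, [st,s] = E_t/2 = 0, [st,t] = G_s/2 = -16/3, [tt,s] = F_t - G_s/2 = 16/3, [tt,t] = G_t/2 = 0
Gamma^s_ij = (G*[ij,s] - F*[ij,t])/(EG - F^2), Gamma^t_ij = (E*[ij,t] - F*[ij,s])/(EG - F^2)
Gamma_sss = 0, Gamma_sst = 0, Gamma_stt = 192/73, Gamma_tss = 0, Gamma_tst = -1/3, Gamma_ttt = 0
X = (3/2, -2), Y = (0, -5/4) at the point


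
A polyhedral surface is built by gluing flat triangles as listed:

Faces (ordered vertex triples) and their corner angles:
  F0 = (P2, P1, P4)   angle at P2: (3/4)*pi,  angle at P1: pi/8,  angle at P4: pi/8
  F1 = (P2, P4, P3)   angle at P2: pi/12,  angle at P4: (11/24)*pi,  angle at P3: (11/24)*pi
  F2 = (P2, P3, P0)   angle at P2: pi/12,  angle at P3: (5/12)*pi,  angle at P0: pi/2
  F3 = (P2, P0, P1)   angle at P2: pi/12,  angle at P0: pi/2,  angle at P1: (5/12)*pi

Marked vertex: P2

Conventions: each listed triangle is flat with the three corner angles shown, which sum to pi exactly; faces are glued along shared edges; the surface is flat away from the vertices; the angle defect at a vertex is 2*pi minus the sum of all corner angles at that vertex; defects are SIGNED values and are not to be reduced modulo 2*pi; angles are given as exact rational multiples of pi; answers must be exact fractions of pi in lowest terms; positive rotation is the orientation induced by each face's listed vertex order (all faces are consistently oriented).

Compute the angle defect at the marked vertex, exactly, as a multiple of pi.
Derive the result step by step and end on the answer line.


Sum of corner angles at P2: pi
defect = 2*pi - pi

Answer: defect(P2) = pi


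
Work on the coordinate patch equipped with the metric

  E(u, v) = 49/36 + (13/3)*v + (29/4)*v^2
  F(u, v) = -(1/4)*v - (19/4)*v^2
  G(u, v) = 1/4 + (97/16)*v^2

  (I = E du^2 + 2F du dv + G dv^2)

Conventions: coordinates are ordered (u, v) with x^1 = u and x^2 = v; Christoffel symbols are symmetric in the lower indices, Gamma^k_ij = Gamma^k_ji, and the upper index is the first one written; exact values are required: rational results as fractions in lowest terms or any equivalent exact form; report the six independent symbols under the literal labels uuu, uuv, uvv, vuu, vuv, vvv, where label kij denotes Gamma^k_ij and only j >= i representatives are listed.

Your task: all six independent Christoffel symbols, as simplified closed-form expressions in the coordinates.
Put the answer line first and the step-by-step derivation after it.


Answer: Gamma_uuu = (-19836*v^3 - 6972*v^2 - 312*v)/(12321*v^4 + 13764*v^3 + 5761*v^2 + 624*v + 196), Gamma_uuv = (25317*v^3 + 7566*v^2 + 1044*v + 312)/(12321*v^4 + 13764*v^3 + 5761*v^2 + 624*v + 196), Gamma_uvv = (-16587*v^3 - 1368*v - 36)/(12321*v^4 + 13764*v^3 + 5761*v^2 + 624*v + 196), Gamma_vuu = (-90828*v^3 - 81432*v^2 - 33276*v - 5096)/(36963*v^4 + 41292*v^3 + 17283*v^2 + 1872*v + 588), Gamma_vuv = (19836*v^3 + 6972*v^2 + 312*v)/(12321*v^4 + 13764*v^3 + 5761*v^2 + 624*v + 196), Gamma_vvv = (-675*v^3 + 13080*v^2 + 4717*v)/(12321*v^4 + 13764*v^3 + 5761*v^2 + 624*v + 196)

E = 49/36 + (13/3)*v + (29/4)*v^2; F = -(1/4)*v - (19/4)*v^2; G = 1/4 + (97/16)*v^2
Gamma^k_ij = (1/2) g^{kl} (d_i g_jl + d_j g_il - d_l g_ij), with g^inv = (1/(EG-F^2)) [[G, -F], [-F, E]]
first partials: E_u = 0, E_v = 13/3 + (29/2)*v, F_u = 0, F_v = -1/4 - (19/2)*v, G_u = 0, G_v = (97/8)*v
D = EG - F^2 = 49/144 + (13/12)*v + (5761/576)*v^2 + (1147/48)*v^3 + (1369/64)*v^4
expanded: Gamma^u_uu = (G E_u - 2F F_u + F E_v)/(2D), Gamma^u_uv = (G E_v - F G_u)/(2D), Gamma^u_vv = (2G F_v - G G_u - F G_v)/(2D), Gamma^v_uu = (2E F_u - E E_v - F E_u)/(2D), Gamma^v_uv = (E G_u - F E_v)/(2D), Gamma^v_vv = (E G_v - 2F F_v + F G_u)/(2D); substitute and cancel common factors


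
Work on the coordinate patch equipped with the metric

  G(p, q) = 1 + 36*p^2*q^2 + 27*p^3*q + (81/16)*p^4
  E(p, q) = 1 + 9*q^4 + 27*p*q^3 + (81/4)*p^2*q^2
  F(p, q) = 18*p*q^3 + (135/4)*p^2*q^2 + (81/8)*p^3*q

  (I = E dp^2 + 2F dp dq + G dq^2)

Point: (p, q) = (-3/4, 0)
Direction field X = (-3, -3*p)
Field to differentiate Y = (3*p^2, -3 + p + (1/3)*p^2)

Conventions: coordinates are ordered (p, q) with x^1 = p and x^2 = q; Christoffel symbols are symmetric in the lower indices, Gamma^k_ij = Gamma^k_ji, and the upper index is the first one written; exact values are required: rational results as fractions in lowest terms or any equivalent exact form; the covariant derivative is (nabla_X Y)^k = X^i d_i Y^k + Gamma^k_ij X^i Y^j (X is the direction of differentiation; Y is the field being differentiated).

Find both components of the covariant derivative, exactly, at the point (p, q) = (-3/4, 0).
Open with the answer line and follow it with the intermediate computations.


Answer: (nabla_X Y)^p = 27/2, (nabla_X Y)^q = -659325/85256

E = 1, F = 0, G = 10657/4096 at the point
E_p = 0, E_q = 0, F_p = 0, F_q = -2187/512, G_p = -2187/256, G_q = -729/64
EG - F^2 = 10657/4096;  g^inv = (4096/10657) * [[10657/4096, 0], [0, 1]]
first-kind symbols [ij,l] = (1/2)(d_i g_jl + d_j g_il - d_l g_ij): [pp,p] = E_p/2 = 0, [pp,q] = F_p - E_q/2 = 0, [pq,p] = E_q/2 = 0, [pq,q] = G_p/2 = -2187/512, [qq,p] = F_q - G_p/2 = 0, [qq,q] = G_q/2 = -729/128
Gamma^p_ij = (G*[ij,p] - F*[ij,q])/(EG - F^2), Gamma^q_ij = (E*[ij,q] - F*[ij,p])/(EG - F^2)
Gamma_ppp = 0, Gamma_ppq = 0, Gamma_pqq = 0, Gamma_qpp = 0, Gamma_qpq = -17496/10657, Gamma_qqq = -23328/10657
X = (-3, 9/4), Y = (27/16, -57/16) at the point


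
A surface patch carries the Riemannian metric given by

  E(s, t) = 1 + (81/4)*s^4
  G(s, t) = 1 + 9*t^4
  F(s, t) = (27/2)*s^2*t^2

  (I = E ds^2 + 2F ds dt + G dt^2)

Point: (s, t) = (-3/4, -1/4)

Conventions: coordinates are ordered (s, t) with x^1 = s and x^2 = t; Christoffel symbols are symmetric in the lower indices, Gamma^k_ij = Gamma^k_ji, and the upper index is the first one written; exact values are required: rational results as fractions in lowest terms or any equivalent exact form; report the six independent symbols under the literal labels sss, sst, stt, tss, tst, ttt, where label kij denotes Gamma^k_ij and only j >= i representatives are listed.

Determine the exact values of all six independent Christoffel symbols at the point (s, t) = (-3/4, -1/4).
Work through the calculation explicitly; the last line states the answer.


E = 7585/1024, F = 243/512, G = 265/256 at the point
E_s = -2187/64, E_t = 0, F_s = -81/64, F_t = -243/64, G_s = 0, G_t = -9/16
EG - F^2 = 7621/1024;  g^inv = (1024/7621) * [[265/256, -243/512], [-243/512, 7585/1024]]
first-kind symbols [ij,l] = (1/2)(d_i g_jl + d_j g_il - d_l g_ij): [ss,s] = E_s/2 = -2187/128, [ss,t] = F_s - E_t/2 = -81/64, [st,s] = E_t/2 = 0, [st,t] = G_s/2 = 0, [tt,s] = F_t - G_s/2 = -243/64, [tt,t] = G_t/2 = -9/32
Gamma^s_ij = (G*[ij,s] - F*[ij,t])/(EG - F^2), Gamma^t_ij = (E*[ij,t] - F*[ij,s])/(EG - F^2)

Answer: Gamma_sss = -17496/7621, Gamma_sst = 0, Gamma_stt = -3888/7621, Gamma_tss = -1296/7621, Gamma_tst = 0, Gamma_ttt = -288/7621


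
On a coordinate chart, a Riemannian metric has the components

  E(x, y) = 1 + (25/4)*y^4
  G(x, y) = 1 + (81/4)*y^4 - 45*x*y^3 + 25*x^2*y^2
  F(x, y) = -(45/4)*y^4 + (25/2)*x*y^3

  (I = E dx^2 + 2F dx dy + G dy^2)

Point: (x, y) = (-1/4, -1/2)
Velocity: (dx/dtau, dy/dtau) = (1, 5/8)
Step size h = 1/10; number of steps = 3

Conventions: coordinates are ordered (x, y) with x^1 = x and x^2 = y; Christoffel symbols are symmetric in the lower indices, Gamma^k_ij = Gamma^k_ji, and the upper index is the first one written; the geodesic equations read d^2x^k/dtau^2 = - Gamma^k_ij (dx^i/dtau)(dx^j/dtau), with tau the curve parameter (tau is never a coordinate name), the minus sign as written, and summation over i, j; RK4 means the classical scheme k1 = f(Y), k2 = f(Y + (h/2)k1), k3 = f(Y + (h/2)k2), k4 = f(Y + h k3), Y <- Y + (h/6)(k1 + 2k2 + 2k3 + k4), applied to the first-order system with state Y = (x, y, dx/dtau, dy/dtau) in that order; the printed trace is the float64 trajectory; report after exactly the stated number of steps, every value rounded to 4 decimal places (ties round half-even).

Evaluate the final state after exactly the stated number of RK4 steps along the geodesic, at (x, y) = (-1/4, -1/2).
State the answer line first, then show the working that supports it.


Answer: x = 0.0732, y = -0.3378, dx/dtau = 1.1283, dy/dtau = 0.4631

f(Y) = (dx/dtau, dy/dtau, -Gamma^x_ij Y'^i Y'^j, -Gamma^y_ij Y'^i Y'^j) with the Gammas evaluated at the stage position; h = 0.100000; intermediate values shown to 6 dp
step 0: x = -0.2500, y = -0.5000, dx/dtau = 1.0000, dy/dtau = 0.6250
step 1:
  k1: at (x, y) = (-0.250000, -0.500000), (dx/dtau, dy/dtau) = (1.000000, 0.625000); Gamma_xxx = 0.000000, Gamma_xxy = -0.952381, Gamma_xyy = 1.238095, Gamma_yxx = 0.000000, Gamma_yxy = 0.761905, Gamma_yyy = -0.990476; k1 = (1.000000, 0.625000, 0.706845, -0.565476)
  k2: at (x, y) = (-0.200000, -0.468750), (dx/dtau, dy/dtau) = (1.035342, 0.596726); Gamma_xxx = 0.000000, Gamma_xxy = -0.818907, Gamma_xyy = 1.124633, Gamma_yxx = 0.000000, Gamma_yxy = 0.775232, Gamma_yyy = -1.064652; k2 = (1.035342, 0.596726, 0.611406, -0.578798)
  k3: at (x, y) = (-0.198233, -0.470164), (dx/dtau, dy/dtau) = (1.030570, 0.596060); Gamma_xxx = 0.000000, Gamma_xxy = -0.819668, Gamma_xyy = 1.129810, Gamma_yxx = 0.000000, Gamma_yxy = 0.784217, Gamma_yyy = -1.080945; k3 = (1.030570, 0.596060, 0.605607, -0.579414)
  k4: at (x, y) = (-0.146943, -0.440394), (dx/dtau, dy/dtau) = (1.060561, 0.567059); Gamma_xxx = 0.000000, Gamma_xxy = -0.694770, Gamma_xyy = 1.018768, Gamma_yxx = 0.000000, Gamma_yxy = 0.786949, Gamma_yyy = -1.153933; k4 = (1.060561, 0.567059, 0.508080, -0.575489)
  Y <- Y + (h/6)(k1 + 2k2 + 2k3 + k4): x = -0.1468, y = -0.4404, dx/dtau = 1.0608, dy/dtau = 0.5674
step 2:
  k1: at (x, y) = (-0.146794, -0.440373), (dx/dtau, dy/dtau) = (1.060816, 0.567377); Gamma_xxx = 0.000000, Gamma_xxy = -0.694561, Gamma_xyy = 1.018686, Gamma_yxx = 0.000000, Gamma_yxy = 0.787161, Gamma_yyy = -1.154498; k1 = (1.060816, 0.567377, 0.508157, -0.575905)
  k2: at (x, y) = (-0.093753, -0.412004), (dx/dtau, dy/dtau) = (1.086224, 0.538582); Gamma_xxx = 0.000000, Gamma_xxy = -0.580552, Gamma_xyy = 0.912887, Gamma_yxx = 0.000000, Gamma_yxy = 0.780780, Gamma_yyy = -1.227735; k2 = (1.086224, 0.538582, 0.414468, -0.557415)
  k3: at (x, y) = (-0.092482, -0.413444), (dx/dtau, dy/dtau) = (1.081539, 0.539506); Gamma_xxx = 0.000000, Gamma_xxy = -0.582437, Gamma_xyy = 0.918103, Gamma_yxx = 0.000000, Gamma_yxy = 0.787818, Gamma_yyy = -1.241848; k3 = (1.081539, 0.539506, 0.412471, -0.557919)
  k4: at (x, y) = (-0.038640, -0.386422), (dx/dtau, dy/dtau) = (1.102063, 0.511585); Gamma_xxx = 0.000000, Gamma_xxy = -0.482093, Gamma_xyy = 0.819561, Gamma_yxx = 0.000000, Gamma_yxy = 0.771355, Gamma_yyy = -1.311309; k4 = (1.102063, 0.511585, 0.329112, -0.526584)
  Y <- Y + (h/6)(k1 + 2k2 + 2k3 + k4): x = -0.0385, y = -0.3865, dx/dtau = 1.1023, dy/dtau = 0.5118
step 3:
  k1: at (x, y) = (-0.038487, -0.386454), (dx/dtau, dy/dtau) = (1.102335, 0.511824); Gamma_xxx = 0.000000, Gamma_xxy = -0.482043, Gamma_xyy = 0.819671, Gamma_yxx = 0.000000, Gamma_yxy = 0.771665, Gamma_yyy = -1.312146; k1 = (1.102335, 0.511824, 0.329215, -0.527014)
  k2: at (x, y) = (0.016630, -0.360863), (dx/dtau, dy/dtau) = (1.118796, 0.485474); Gamma_xxx = 0.000000, Gamma_xxy = -0.395438, Gamma_xyy = 0.730012, Gamma_yxx = 0.000000, Gamma_yxy = 0.748236, Gamma_yyy = -1.381306; k2 = (1.118796, 0.485474, 0.257509, -0.487249)
  k3: at (x, y) = (0.017453, -0.362180), (dx/dtau, dy/dtau) = (1.115210, 0.487462); Gamma_xxx = 0.000000, Gamma_xxy = -0.397419, Gamma_xyy = 0.734506, Gamma_yxx = 0.000000, Gamma_yxy = 0.753657, Gamma_yyy = -1.392901; k3 = (1.115210, 0.487462, 0.257560, -0.488430)
  k4: at (x, y) = (0.073034, -0.337708), (dx/dtau, dy/dtau) = (1.128091, 0.462981); Gamma_xxx = 0.000000, Gamma_xxy = -0.323876, Gamma_xyy = 0.653020, Gamma_yxx = 0.000000, Gamma_yxy = 0.723063, Gamma_yyy = -1.457886; k4 = (1.128091, 0.462981, 0.198335, -0.442790)
  Y <- Y + (h/6)(k1 + 2k2 + 2k3 + k4): x = 0.0732, y = -0.3378, dx/dtau = 1.1283, dy/dtau = 0.4631
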